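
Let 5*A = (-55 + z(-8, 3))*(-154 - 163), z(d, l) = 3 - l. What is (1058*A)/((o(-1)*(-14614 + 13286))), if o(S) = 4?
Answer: -1844623/2656 ≈ -694.51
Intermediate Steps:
A = 3487 (A = ((-55 + (3 - 1*3))*(-154 - 163))/5 = ((-55 + (3 - 3))*(-317))/5 = ((-55 + 0)*(-317))/5 = (-55*(-317))/5 = (1/5)*17435 = 3487)
(1058*A)/((o(-1)*(-14614 + 13286))) = (1058*3487)/((4*(-14614 + 13286))) = 3689246/((4*(-1328))) = 3689246/(-5312) = 3689246*(-1/5312) = -1844623/2656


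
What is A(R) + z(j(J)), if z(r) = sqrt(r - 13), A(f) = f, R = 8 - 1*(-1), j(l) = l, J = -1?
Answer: 9 + I*sqrt(14) ≈ 9.0 + 3.7417*I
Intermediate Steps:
R = 9 (R = 8 + 1 = 9)
z(r) = sqrt(-13 + r)
A(R) + z(j(J)) = 9 + sqrt(-13 - 1) = 9 + sqrt(-14) = 9 + I*sqrt(14)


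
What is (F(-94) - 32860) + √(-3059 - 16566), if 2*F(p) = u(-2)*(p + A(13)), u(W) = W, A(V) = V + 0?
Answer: -32779 + 5*I*√785 ≈ -32779.0 + 140.09*I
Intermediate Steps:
A(V) = V
F(p) = -13 - p (F(p) = (-2*(p + 13))/2 = (-2*(13 + p))/2 = (-26 - 2*p)/2 = -13 - p)
(F(-94) - 32860) + √(-3059 - 16566) = ((-13 - 1*(-94)) - 32860) + √(-3059 - 16566) = ((-13 + 94) - 32860) + √(-19625) = (81 - 32860) + 5*I*√785 = -32779 + 5*I*√785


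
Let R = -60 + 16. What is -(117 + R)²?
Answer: -5329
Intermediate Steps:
R = -44
-(117 + R)² = -(117 - 44)² = -1*73² = -1*5329 = -5329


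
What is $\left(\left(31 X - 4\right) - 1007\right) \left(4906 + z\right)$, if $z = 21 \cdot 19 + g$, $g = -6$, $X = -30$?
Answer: $-10285359$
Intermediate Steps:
$z = 393$ ($z = 21 \cdot 19 - 6 = 399 - 6 = 393$)
$\left(\left(31 X - 4\right) - 1007\right) \left(4906 + z\right) = \left(\left(31 \left(-30\right) - 4\right) - 1007\right) \left(4906 + 393\right) = \left(\left(-930 - 4\right) - 1007\right) 5299 = \left(-934 - 1007\right) 5299 = \left(-1941\right) 5299 = -10285359$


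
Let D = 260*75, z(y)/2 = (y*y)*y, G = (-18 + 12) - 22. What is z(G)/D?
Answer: -10976/4875 ≈ -2.2515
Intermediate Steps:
G = -28 (G = -6 - 22 = -28)
z(y) = 2*y³ (z(y) = 2*((y*y)*y) = 2*(y²*y) = 2*y³)
D = 19500
z(G)/D = (2*(-28)³)/19500 = (2*(-21952))*(1/19500) = -43904*1/19500 = -10976/4875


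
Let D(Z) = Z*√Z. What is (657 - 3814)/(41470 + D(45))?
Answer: -26184158/343933955 + 85239*√5/343933955 ≈ -0.075577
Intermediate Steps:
D(Z) = Z^(3/2)
(657 - 3814)/(41470 + D(45)) = (657 - 3814)/(41470 + 45^(3/2)) = -3157/(41470 + 135*√5)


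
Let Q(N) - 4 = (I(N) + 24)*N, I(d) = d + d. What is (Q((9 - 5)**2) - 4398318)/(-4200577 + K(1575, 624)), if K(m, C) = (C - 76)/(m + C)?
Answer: 9669922182/9237068275 ≈ 1.0469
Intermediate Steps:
I(d) = 2*d
K(m, C) = (-76 + C)/(C + m)
Q(N) = 4 + N*(24 + 2*N) (Q(N) = 4 + (2*N + 24)*N = 4 + (24 + 2*N)*N = 4 + N*(24 + 2*N))
(Q((9 - 5)**2) - 4398318)/(-4200577 + K(1575, 624)) = ((4 + 2*((9 - 5)**2)**2 + 24*(9 - 5)**2) - 4398318)/(-4200577 + (-76 + 624)/(624 + 1575)) = ((4 + 2*(4**2)**2 + 24*4**2) - 4398318)/(-4200577 + 548/2199) = ((4 + 2*16**2 + 24*16) - 4398318)/(-4200577 + (1/2199)*548) = ((4 + 2*256 + 384) - 4398318)/(-4200577 + 548/2199) = ((4 + 512 + 384) - 4398318)/(-9237068275/2199) = (900 - 4398318)*(-2199/9237068275) = -4397418*(-2199/9237068275) = 9669922182/9237068275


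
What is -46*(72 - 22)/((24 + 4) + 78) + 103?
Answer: 4309/53 ≈ 81.302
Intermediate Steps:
-46*(72 - 22)/((24 + 4) + 78) + 103 = -2300/(28 + 78) + 103 = -2300/106 + 103 = -46*25/53 + 103 = -1150/53 + 103 = 4309/53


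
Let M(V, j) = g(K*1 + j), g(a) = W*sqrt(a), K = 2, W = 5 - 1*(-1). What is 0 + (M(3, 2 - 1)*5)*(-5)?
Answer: -150*sqrt(3) ≈ -259.81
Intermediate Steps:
W = 6 (W = 5 + 1 = 6)
g(a) = 6*sqrt(a)
M(V, j) = 6*sqrt(2 + j) (M(V, j) = 6*sqrt(2*1 + j) = 6*sqrt(2 + j))
0 + (M(3, 2 - 1)*5)*(-5) = 0 + ((6*sqrt(2 + (2 - 1)))*5)*(-5) = 0 + ((6*sqrt(2 + 1))*5)*(-5) = 0 + ((6*sqrt(3))*5)*(-5) = 0 + (30*sqrt(3))*(-5) = 0 - 150*sqrt(3) = -150*sqrt(3)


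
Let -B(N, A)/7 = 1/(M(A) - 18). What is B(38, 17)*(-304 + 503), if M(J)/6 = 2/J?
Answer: 3383/42 ≈ 80.548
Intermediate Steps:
M(J) = 12/J (M(J) = 6*(2/J) = 12/J)
B(N, A) = -7/(-18 + 12/A) (B(N, A) = -7/(12/A - 18) = -7/(-18 + 12/A))
B(38, 17)*(-304 + 503) = ((7/6)*17/(-2 + 3*17))*(-304 + 503) = ((7/6)*17/(-2 + 51))*199 = ((7/6)*17/49)*199 = ((7/6)*17*(1/49))*199 = (17/42)*199 = 3383/42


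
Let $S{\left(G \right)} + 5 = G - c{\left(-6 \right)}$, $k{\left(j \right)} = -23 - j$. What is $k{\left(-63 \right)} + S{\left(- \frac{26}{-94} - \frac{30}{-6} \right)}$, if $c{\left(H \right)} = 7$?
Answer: $\frac{1564}{47} \approx 33.277$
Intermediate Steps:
$S{\left(G \right)} = -12 + G$ ($S{\left(G \right)} = -5 + \left(G - 7\right) = -5 + \left(-7 + G\right) = -12 + G$)
$k{\left(-63 \right)} + S{\left(- \frac{26}{-94} - \frac{30}{-6} \right)} = \left(-23 - -63\right) - \frac{316}{47} = \left(-23 + 63\right) - \frac{316}{47} = 40 + \left(-12 + \left(\frac{13}{47} + 5\right)\right) = 40 + \left(-12 + \frac{248}{47}\right) = 40 - \frac{316}{47} = \frac{1564}{47}$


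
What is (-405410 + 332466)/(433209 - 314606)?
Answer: -72944/118603 ≈ -0.61503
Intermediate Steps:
(-405410 + 332466)/(433209 - 314606) = -72944/118603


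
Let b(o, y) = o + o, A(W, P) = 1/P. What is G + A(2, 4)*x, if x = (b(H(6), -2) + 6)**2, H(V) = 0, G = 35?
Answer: 44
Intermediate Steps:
b(o, y) = 2*o
x = 36 (x = (2*0 + 6)**2 = (0 + 6)**2 = 6**2 = 36)
G + A(2, 4)*x = 35 + 36/4 = 35 + (1/4)*36 = 35 + 9 = 44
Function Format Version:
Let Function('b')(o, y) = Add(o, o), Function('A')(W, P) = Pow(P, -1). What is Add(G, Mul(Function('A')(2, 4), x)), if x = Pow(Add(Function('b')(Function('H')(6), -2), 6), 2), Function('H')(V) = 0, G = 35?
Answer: 44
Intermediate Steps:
Function('b')(o, y) = Mul(2, o)
x = 36 (x = Pow(Add(Mul(2, 0), 6), 2) = Pow(Add(0, 6), 2) = Pow(6, 2) = 36)
Add(G, Mul(Function('A')(2, 4), x)) = Add(35, Mul(Pow(4, -1), 36)) = Add(35, Mul(Rational(1, 4), 36)) = Add(35, 9) = 44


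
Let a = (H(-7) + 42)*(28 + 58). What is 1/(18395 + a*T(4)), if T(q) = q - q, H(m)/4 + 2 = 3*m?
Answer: 1/18395 ≈ 5.4363e-5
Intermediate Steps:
H(m) = -8 + 12*m (H(m) = -8 + 4*(3*m) = -8 + 12*m)
a = -4300 (a = ((-8 + 12*(-7)) + 42)*(28 + 58) = ((-8 - 84) + 42)*86 = (-92 + 42)*86 = -50*86 = -4300)
T(q) = 0
1/(18395 + a*T(4)) = 1/(18395 - 4300*0) = 1/(18395 + 0) = 1/18395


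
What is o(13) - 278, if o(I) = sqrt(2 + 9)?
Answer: -278 + sqrt(11) ≈ -274.68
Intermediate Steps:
o(I) = sqrt(11)
o(13) - 278 = sqrt(11) - 278 = -278 + sqrt(11)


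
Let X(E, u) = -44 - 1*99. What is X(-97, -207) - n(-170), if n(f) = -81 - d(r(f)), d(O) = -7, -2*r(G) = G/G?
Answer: -69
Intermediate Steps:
r(G) = -1/2 (r(G) = -G/(2*G) = -1/2*1 = -1/2)
X(E, u) = -143 (X(E, u) = -44 - 99 = -143)
n(f) = -74 (n(f) = -81 - 1*(-7) = -81 + 7 = -74)
X(-97, -207) - n(-170) = -143 - 1*(-74) = -143 + 74 = -69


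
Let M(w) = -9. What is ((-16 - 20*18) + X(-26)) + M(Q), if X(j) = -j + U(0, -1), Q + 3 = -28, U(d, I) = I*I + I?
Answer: -359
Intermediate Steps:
U(d, I) = I + I² (U(d, I) = I² + I = I + I²)
Q = -31 (Q = -3 - 28 = -31)
X(j) = -j (X(j) = -j - (1 - 1) = -j - 1*0 = -j + 0 = -j)
((-16 - 20*18) + X(-26)) + M(Q) = ((-16 - 20*18) - 1*(-26)) - 9 = ((-16 - 360) + 26) - 9 = (-376 + 26) - 9 = -350 - 9 = -359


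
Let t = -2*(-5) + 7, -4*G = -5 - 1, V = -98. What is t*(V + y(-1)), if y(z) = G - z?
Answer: -3247/2 ≈ -1623.5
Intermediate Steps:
G = 3/2 (G = -(-5 - 1)/4 = -¼*(-6) = 3/2 ≈ 1.5000)
y(z) = 3/2 - z
t = 17 (t = 10 + 7 = 17)
t*(V + y(-1)) = 17*(-98 + (3/2 - 1*(-1))) = 17*(-98 + (3/2 + 1)) = 17*(-98 + 5/2) = 17*(-191/2) = -3247/2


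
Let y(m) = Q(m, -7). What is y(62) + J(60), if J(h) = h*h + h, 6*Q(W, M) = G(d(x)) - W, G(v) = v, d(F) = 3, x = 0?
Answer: 21901/6 ≈ 3650.2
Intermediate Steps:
Q(W, M) = ½ - W/6 (Q(W, M) = (3 - W)/6 = ½ - W/6)
J(h) = h + h² (J(h) = h² + h = h + h²)
y(m) = ½ - m/6
y(62) + J(60) = (½ - ⅙*62) + 60*(1 + 60) = (½ - 31/3) + 60*61 = -59/6 + 3660 = 21901/6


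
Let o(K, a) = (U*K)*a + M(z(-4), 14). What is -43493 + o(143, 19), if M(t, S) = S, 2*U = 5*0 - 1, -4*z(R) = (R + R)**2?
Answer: -89675/2 ≈ -44838.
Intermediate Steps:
z(R) = -R**2 (z(R) = -(R + R)**2/4 = -4*R**2/4 = -R**2)
U = -1/2 (U = (5*0 - 1)/2 = (0 - 1)/2 = (1/2)*(-1) = -1/2 ≈ -0.50000)
o(K, a) = 14 - K*a/2 (o(K, a) = (-K/2)*a + 14 = -K*a/2 + 14 = 14 - K*a/2)
-43493 + o(143, 19) = -43493 + (14 - 1/2*143*19) = -43493 + (14 - 2717/2) = -43493 - 2689/2 = -89675/2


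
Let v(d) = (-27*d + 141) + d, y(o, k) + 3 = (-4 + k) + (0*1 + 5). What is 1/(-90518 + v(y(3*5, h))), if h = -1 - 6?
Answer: -1/90143 ≈ -1.1093e-5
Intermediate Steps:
h = -7
y(o, k) = -2 + k (y(o, k) = -3 + ((-4 + k) + (0*1 + 5)) = -3 + ((-4 + k) + (0 + 5)) = -3 + ((-4 + k) + 5) = -3 + (1 + k) = -2 + k)
v(d) = 141 - 26*d (v(d) = (141 - 27*d) + d = 141 - 26*d)
1/(-90518 + v(y(3*5, h))) = 1/(-90518 + (141 - 26*(-2 - 7))) = 1/(-90518 + (141 - 26*(-9))) = 1/(-90518 + (141 + 234)) = 1/(-90518 + 375) = 1/(-90143) = -1/90143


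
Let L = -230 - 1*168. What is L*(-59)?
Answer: 23482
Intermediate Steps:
L = -398 (L = -230 - 168 = -398)
L*(-59) = -398*(-59) = 23482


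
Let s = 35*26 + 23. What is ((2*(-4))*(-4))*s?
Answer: 29856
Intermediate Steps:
s = 933 (s = 910 + 23 = 933)
((2*(-4))*(-4))*s = ((2*(-4))*(-4))*933 = -8*(-4)*933 = 32*933 = 29856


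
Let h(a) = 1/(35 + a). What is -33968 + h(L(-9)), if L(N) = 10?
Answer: -1528559/45 ≈ -33968.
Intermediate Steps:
-33968 + h(L(-9)) = -33968 + 1/(35 + 10) = -33968 + 1/45 = -1528559/45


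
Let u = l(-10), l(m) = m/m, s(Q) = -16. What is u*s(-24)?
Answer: -16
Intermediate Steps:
l(m) = 1
u = 1
u*s(-24) = 1*(-16) = -16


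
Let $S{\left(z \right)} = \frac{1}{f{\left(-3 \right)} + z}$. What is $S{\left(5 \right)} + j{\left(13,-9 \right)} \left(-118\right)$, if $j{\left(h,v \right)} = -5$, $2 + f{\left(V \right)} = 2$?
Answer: $\frac{2951}{5} \approx 590.2$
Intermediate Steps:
$f{\left(V \right)} = 0$ ($f{\left(V \right)} = -2 + 2 = 0$)
$S{\left(z \right)} = \frac{1}{z}$ ($S{\left(z \right)} = \frac{1}{0 + z} = \frac{1}{z}$)
$S{\left(5 \right)} + j{\left(13,-9 \right)} \left(-118\right) = \frac{1}{5} - -590 = \frac{1}{5} + 590 = \frac{2951}{5}$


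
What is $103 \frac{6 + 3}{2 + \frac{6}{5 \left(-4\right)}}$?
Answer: $\frac{9270}{17} \approx 545.29$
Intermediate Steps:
$103 \frac{6 + 3}{2 + \frac{6}{5 \left(-4\right)}} = 103 \frac{9}{2 + \frac{6}{-20}} = 103 \frac{9}{2 + 6 \left(- \frac{1}{20}\right)} = 103 \frac{9}{2 - \frac{3}{10}} = 103 \frac{9}{\frac{17}{10}} = 103 \cdot 9 \cdot \frac{10}{17} = 103 \cdot \frac{90}{17} = \frac{9270}{17}$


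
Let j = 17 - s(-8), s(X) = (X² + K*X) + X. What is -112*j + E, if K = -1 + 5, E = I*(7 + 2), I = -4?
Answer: 748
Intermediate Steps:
E = -36 (E = -4*(7 + 2) = -4*9 = -36)
K = 4
s(X) = X² + 5*X (s(X) = (X² + 4*X) + X = X² + 5*X)
j = -7 (j = 17 - (-8)*(5 - 8) = 17 - (-8)*(-3) = 17 - 1*24 = 17 - 24 = -7)
-112*j + E = -112*(-7) - 36 = 784 - 36 = 748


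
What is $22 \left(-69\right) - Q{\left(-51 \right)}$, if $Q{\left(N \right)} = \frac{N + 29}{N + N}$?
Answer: $- \frac{77429}{51} \approx -1518.2$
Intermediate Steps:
$Q{\left(N \right)} = \frac{29 + N}{2 N}$
$22 \left(-69\right) - Q{\left(-51 \right)} = 22 \left(-69\right) - \frac{29 - 51}{2 \left(-51\right)} = -1518 - \frac{1}{2} \left(- \frac{1}{51}\right) \left(-22\right) = -1518 - \frac{11}{51} = - \frac{77429}{51}$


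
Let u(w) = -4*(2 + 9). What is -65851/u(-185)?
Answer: 65851/44 ≈ 1496.6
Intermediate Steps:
u(w) = -44 (u(w) = -4*11 = -44)
-65851/u(-185) = -65851/(-44) = -65851*(-1/44) = 65851/44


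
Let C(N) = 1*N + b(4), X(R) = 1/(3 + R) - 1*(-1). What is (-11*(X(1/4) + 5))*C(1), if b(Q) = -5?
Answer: 3608/13 ≈ 277.54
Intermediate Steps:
X(R) = 1 + 1/(3 + R) (X(R) = 1/(3 + R) + 1 = 1 + 1/(3 + R))
C(N) = -5 + N (C(N) = 1*N - 5 = N - 5 = -5 + N)
(-11*(X(1/4) + 5))*C(1) = (-11*((4 + 1/4)/(3 + 1/4) + 5))*(-5 + 1) = -11*((4 + 1*(¼))/(3 + 1*(¼)) + 5)*(-4) = -11*((4 + ¼)/(3 + ¼) + 5)*(-4) = -11*((17/4)/(13/4) + 5)*(-4) = -11*((4/13)*(17/4) + 5)*(-4) = -11*(17/13 + 5)*(-4) = -11*82/13*(-4) = -902/13*(-4) = 3608/13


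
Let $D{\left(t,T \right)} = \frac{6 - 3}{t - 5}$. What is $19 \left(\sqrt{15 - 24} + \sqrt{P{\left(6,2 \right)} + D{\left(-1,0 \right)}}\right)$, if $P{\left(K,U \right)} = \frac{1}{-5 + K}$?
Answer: $57 i + \frac{19 \sqrt{2}}{2} \approx 13.435 + 57.0 i$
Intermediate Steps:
$D{\left(t,T \right)} = \frac{3}{-5 + t}$
$19 \left(\sqrt{15 - 24} + \sqrt{P{\left(6,2 \right)} + D{\left(-1,0 \right)}}\right) = 19 \left(\sqrt{15 - 24} + \sqrt{\frac{1}{-5 + 6} + \frac{3}{-5 - 1}}\right) = 19 \left(\sqrt{-9} + \sqrt{1^{-1} + \frac{3}{-6}}\right) = 19 \left(3 i + \sqrt{1 + 3 \left(- \frac{1}{6}\right)}\right) = 19 \left(3 i + \sqrt{1 - \frac{1}{2}}\right) = 19 \left(3 i + \sqrt{\frac{1}{2}}\right) = 19 \left(3 i + \frac{\sqrt{2}}{2}\right) = 19 \left(\frac{\sqrt{2}}{2} + 3 i\right) = 57 i + \frac{19 \sqrt{2}}{2}$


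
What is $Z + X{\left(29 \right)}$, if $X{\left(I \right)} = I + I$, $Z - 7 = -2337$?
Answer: $-2272$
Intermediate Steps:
$Z = -2330$ ($Z = 7 - 2337 = -2330$)
$X{\left(I \right)} = 2 I$
$Z + X{\left(29 \right)} = -2330 + 2 \cdot 29 = -2330 + 58 = -2272$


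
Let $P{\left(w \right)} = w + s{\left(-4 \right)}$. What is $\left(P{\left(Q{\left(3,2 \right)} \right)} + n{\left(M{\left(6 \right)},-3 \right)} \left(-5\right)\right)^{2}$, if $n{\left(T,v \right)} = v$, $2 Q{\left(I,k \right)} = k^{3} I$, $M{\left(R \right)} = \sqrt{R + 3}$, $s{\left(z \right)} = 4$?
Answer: $961$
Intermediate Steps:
$M{\left(R \right)} = \sqrt{3 + R}$
$Q{\left(I,k \right)} = \frac{I k^{3}}{2}$ ($Q{\left(I,k \right)} = \frac{k^{3} I}{2} = \frac{I k^{3}}{2}$)
$P{\left(w \right)} = 4 + w$ ($P{\left(w \right)} = w + 4 = 4 + w$)
$\left(P{\left(Q{\left(3,2 \right)} \right)} + n{\left(M{\left(6 \right)},-3 \right)} \left(-5\right)\right)^{2} = \left(\left(4 + \frac{1}{2} \cdot 3 \cdot 2^{3}\right) - -15\right)^{2} = \left(\left(4 + \frac{1}{2} \cdot 3 \cdot 8\right) + 15\right)^{2} = \left(\left(4 + 12\right) + 15\right)^{2} = \left(16 + 15\right)^{2} = 31^{2} = 961$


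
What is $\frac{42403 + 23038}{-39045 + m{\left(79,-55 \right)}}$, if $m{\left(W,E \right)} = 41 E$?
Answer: $- \frac{65441}{41300} \approx -1.5845$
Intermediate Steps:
$\frac{42403 + 23038}{-39045 + m{\left(79,-55 \right)}} = \frac{42403 + 23038}{-39045 + 41 \left(-55\right)} = \frac{65441}{-39045 - 2255} = \frac{65441}{-41300} = 65441 \left(- \frac{1}{41300}\right) = - \frac{65441}{41300}$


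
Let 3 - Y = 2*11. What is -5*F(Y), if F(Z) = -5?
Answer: 25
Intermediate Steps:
Y = -19 (Y = 3 - 2*11 = 3 - 1*22 = 3 - 22 = -19)
-5*F(Y) = -5*(-5) = 25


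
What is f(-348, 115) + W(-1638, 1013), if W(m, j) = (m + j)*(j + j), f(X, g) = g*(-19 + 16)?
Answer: -1266595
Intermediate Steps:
f(X, g) = -3*g (f(X, g) = g*(-3) = -3*g)
W(m, j) = 2*j*(j + m) (W(m, j) = (j + m)*(2*j) = 2*j*(j + m))
f(-348, 115) + W(-1638, 1013) = -3*115 + 2*1013*(1013 - 1638) = -345 + 2*1013*(-625) = -345 - 1266250 = -1266595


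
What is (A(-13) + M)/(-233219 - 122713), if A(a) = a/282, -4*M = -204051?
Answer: -28771165/200745648 ≈ -0.14332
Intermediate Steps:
M = 204051/4 (M = -¼*(-204051) = 204051/4 ≈ 51013.)
A(a) = a/282 (A(a) = a*(1/282) = a/282)
(A(-13) + M)/(-233219 - 122713) = ((1/282)*(-13) + 204051/4)/(-233219 - 122713) = (-13/282 + 204051/4)/(-355932) = (28771165/564)*(-1/355932) = -28771165/200745648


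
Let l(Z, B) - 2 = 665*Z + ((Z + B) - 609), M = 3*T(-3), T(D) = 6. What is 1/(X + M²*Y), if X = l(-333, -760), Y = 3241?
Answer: 1/826939 ≈ 1.2093e-6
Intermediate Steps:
M = 18 (M = 3*6 = 18)
l(Z, B) = -607 + B + 666*Z (l(Z, B) = 2 + (665*Z + ((Z + B) - 609)) = 2 + (665*Z + ((B + Z) - 609)) = 2 + (665*Z + (-609 + B + Z)) = 2 + (-609 + B + 666*Z) = -607 + B + 666*Z)
X = -223145 (X = -607 - 760 + 666*(-333) = -607 - 760 - 221778 = -223145)
1/(X + M²*Y) = 1/(-223145 + 18²*3241) = 1/(-223145 + 324*3241) = 1/(-223145 + 1050084) = 1/826939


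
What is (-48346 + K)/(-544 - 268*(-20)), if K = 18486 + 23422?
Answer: -3219/2408 ≈ -1.3368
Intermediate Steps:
K = 41908
(-48346 + K)/(-544 - 268*(-20)) = (-48346 + 41908)/(-544 - 268*(-20)) = -6438/(-544 + 5360) = -6438/4816 = -6438*1/4816 = -3219/2408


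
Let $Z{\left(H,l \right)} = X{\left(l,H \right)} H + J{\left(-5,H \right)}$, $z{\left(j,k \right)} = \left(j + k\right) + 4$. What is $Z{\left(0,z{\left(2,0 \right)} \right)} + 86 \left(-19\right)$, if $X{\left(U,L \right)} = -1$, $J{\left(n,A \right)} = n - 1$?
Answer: $-1640$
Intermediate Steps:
$z{\left(j,k \right)} = 4 + j + k$
$J{\left(n,A \right)} = -1 + n$ ($J{\left(n,A \right)} = n - 1 = -1 + n$)
$Z{\left(H,l \right)} = -6 - H$ ($Z{\left(H,l \right)} = - H - 6 = -6 - H$)
$Z{\left(0,z{\left(2,0 \right)} \right)} + 86 \left(-19\right) = \left(-6 - 0\right) + 86 \left(-19\right) = \left(-6 + 0\right) - 1634 = -6 - 1634 = -1640$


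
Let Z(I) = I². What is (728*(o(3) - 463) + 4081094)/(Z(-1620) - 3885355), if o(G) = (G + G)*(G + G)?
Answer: -3770238/1260955 ≈ -2.9900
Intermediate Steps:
o(G) = 4*G² (o(G) = (2*G)*(2*G) = 4*G²)
(728*(o(3) - 463) + 4081094)/(Z(-1620) - 3885355) = (728*(4*3² - 463) + 4081094)/((-1620)² - 3885355) = (728*(4*9 - 463) + 4081094)/(2624400 - 3885355) = (728*(36 - 463) + 4081094)/(-1260955) = (728*(-427) + 4081094)*(-1/1260955) = (-310856 + 4081094)*(-1/1260955) = 3770238*(-1/1260955) = -3770238/1260955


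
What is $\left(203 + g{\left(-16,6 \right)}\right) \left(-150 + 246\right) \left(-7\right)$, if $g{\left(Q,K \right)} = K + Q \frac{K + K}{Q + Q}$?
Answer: $-144480$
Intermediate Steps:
$g{\left(Q,K \right)} = 2 K$ ($g{\left(Q,K \right)} = K + Q \frac{2 K}{2 Q} = K + Q 2 K \frac{1}{2 Q} = K + Q \frac{K}{Q} = K + K = 2 K$)
$\left(203 + g{\left(-16,6 \right)}\right) \left(-150 + 246\right) \left(-7\right) = \left(203 + 2 \cdot 6\right) \left(-150 + 246\right) \left(-7\right) = \left(203 + 12\right) 96 \left(-7\right) = 215 \cdot 96 \left(-7\right) = 20640 \left(-7\right) = -144480$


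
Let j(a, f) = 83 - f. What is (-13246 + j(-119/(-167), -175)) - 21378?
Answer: -34366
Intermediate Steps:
(-13246 + j(-119/(-167), -175)) - 21378 = (-13246 + (83 - 1*(-175))) - 21378 = (-13246 + (83 + 175)) - 21378 = (-13246 + 258) - 21378 = -12988 - 21378 = -34366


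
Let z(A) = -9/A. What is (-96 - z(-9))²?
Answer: 9409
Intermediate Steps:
(-96 - z(-9))² = (-96 - (-9)/(-9))² = (-96 - (-9)*(-1)/9)² = (-96 - 1*1)² = (-96 - 1)² = (-97)² = 9409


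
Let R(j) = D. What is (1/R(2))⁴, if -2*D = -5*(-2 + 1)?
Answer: 16/625 ≈ 0.025600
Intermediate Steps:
D = -5/2 (D = -(-5)*(-2 + 1)/2 = -(-5)*(-1)/2 = -½*5 = -5/2 ≈ -2.5000)
R(j) = -5/2
(1/R(2))⁴ = (1/(-5/2))⁴ = (-⅖)⁴ = 16/625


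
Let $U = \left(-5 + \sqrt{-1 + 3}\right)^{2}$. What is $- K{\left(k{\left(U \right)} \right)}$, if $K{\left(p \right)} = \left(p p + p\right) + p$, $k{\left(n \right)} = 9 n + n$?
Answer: $-93440 + 54200 \sqrt{2} \approx -16790.0$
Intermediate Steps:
$U = \left(-5 + \sqrt{2}\right)^{2} \approx 12.858$
$k{\left(n \right)} = 10 n$
$K{\left(p \right)} = p^{2} + 2 p$ ($K{\left(p \right)} = \left(p^{2} + p\right) + p = \left(p + p^{2}\right) + p = p^{2} + 2 p$)
$- K{\left(k{\left(U \right)} \right)} = - 10 \left(5 - \sqrt{2}\right)^{2} \left(2 + 10 \left(5 - \sqrt{2}\right)^{2}\right)$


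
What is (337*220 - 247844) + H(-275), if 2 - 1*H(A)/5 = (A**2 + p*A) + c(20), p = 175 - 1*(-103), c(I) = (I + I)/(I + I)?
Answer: -169574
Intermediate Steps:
c(I) = 1 (c(I) = (2*I)/((2*I)) = (2*I)*(1/(2*I)) = 1)
p = 278 (p = 175 + 103 = 278)
H(A) = 5 - 1390*A - 5*A**2 (H(A) = 10 - 5*((A**2 + 278*A) + 1) = 10 - 5*(1 + A**2 + 278*A) = 10 + (-5 - 1390*A - 5*A**2) = 5 - 1390*A - 5*A**2)
(337*220 - 247844) + H(-275) = (337*220 - 247844) + (5 - 1390*(-275) - 5*(-275)**2) = (74140 - 247844) + (5 + 382250 - 5*75625) = -173704 + (5 + 382250 - 378125) = -173704 + 4130 = -169574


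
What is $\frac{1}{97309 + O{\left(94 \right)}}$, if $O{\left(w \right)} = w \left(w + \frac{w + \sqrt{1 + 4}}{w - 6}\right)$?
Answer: $\frac{205691112}{21853736329759} - \frac{2068 \sqrt{5}}{21853736329759} \approx 9.412 \cdot 10^{-6}$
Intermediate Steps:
$O{\left(w \right)} = w \left(w + \frac{w + \sqrt{5}}{-6 + w}\right)$
$\frac{1}{97309 + O{\left(94 \right)}} = \frac{1}{97309 + \frac{94 \left(\sqrt{5} + 94^{2} - 470\right)}{-6 + 94}} = \frac{1}{97309 + \frac{94 \left(\sqrt{5} + 8836 - 470\right)}{88}} = \frac{1}{97309 + 94 \cdot \frac{1}{88} \left(8366 + \sqrt{5}\right)} = \frac{1}{97309 + \left(\frac{196601}{22} + \frac{47 \sqrt{5}}{44}\right)} = \frac{1}{\frac{2337399}{22} + \frac{47 \sqrt{5}}{44}}$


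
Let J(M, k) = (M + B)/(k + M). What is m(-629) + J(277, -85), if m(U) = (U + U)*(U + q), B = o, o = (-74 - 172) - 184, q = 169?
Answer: 37035469/64 ≈ 5.7868e+5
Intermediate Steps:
o = -430 (o = -246 - 184 = -430)
B = -430
J(M, k) = (-430 + M)/(M + k) (J(M, k) = (M - 430)/(k + M) = (-430 + M)/(M + k))
m(U) = 2*U*(169 + U) (m(U) = (U + U)*(U + 169) = (2*U)*(169 + U) = 2*U*(169 + U))
m(-629) + J(277, -85) = 2*(-629)*(169 - 629) + (-430 + 277)/(277 - 85) = 2*(-629)*(-460) - 153/192 = 578680 + (1/192)*(-153) = 578680 - 51/64 = 37035469/64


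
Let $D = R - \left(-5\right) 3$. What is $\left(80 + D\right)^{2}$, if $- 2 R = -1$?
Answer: $\frac{36481}{4} \approx 9120.3$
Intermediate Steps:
$R = \frac{1}{2}$ ($R = \left(- \frac{1}{2}\right) \left(-1\right) = \frac{1}{2} \approx 0.5$)
$D = \frac{31}{2}$ ($D = \frac{1}{2} - \left(-5\right) 3 = \frac{1}{2} - -15 = \frac{1}{2} + 15 = \frac{31}{2} \approx 15.5$)
$\left(80 + D\right)^{2} = \left(80 + \frac{31}{2}\right)^{2} = \left(\frac{191}{2}\right)^{2} = \frac{36481}{4}$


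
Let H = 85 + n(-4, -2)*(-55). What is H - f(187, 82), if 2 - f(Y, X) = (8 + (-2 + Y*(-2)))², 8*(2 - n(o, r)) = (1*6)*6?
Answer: 271289/2 ≈ 1.3564e+5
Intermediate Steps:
n(o, r) = -5/2 (n(o, r) = 2 - 1*6*6/8 = 2 - 3*6/4 = 2 - ⅛*36 = 2 - 9/2 = -5/2)
f(Y, X) = 2 - (6 - 2*Y)² (f(Y, X) = 2 - (8 + (-2 + Y*(-2)))² = 2 - (8 + (-2 - 2*Y))² = 2 - (6 - 2*Y)²)
H = 445/2 (H = 85 - 5/2*(-55) = 85 + 275/2 = 445/2 ≈ 222.50)
H - f(187, 82) = 445/2 - (2 - 4*(-3 + 187)²) = 445/2 - (2 - 4*184²) = 445/2 - (2 - 4*33856) = 445/2 - (2 - 135424) = 445/2 - 1*(-135422) = 445/2 + 135422 = 271289/2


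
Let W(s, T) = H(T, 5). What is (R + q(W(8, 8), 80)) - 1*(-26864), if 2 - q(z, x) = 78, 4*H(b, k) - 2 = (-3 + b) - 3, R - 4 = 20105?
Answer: 46897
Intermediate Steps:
R = 20109 (R = 4 + 20105 = 20109)
H(b, k) = -1 + b/4 (H(b, k) = ½ + ((-3 + b) - 3)/4 = ½ + (-6 + b)/4 = ½ + (-3/2 + b/4) = -1 + b/4)
W(s, T) = -1 + T/4
q(z, x) = -76 (q(z, x) = 2 - 1*78 = 2 - 78 = -76)
(R + q(W(8, 8), 80)) - 1*(-26864) = (20109 - 76) - 1*(-26864) = 20033 + 26864 = 46897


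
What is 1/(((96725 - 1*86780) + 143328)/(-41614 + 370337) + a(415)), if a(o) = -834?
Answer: -328723/274001709 ≈ -0.0011997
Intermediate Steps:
1/(((96725 - 1*86780) + 143328)/(-41614 + 370337) + a(415)) = 1/(((96725 - 1*86780) + 143328)/(-41614 + 370337) - 834) = 1/(((96725 - 86780) + 143328)/328723 - 834) = 1/((9945 + 143328)*(1/328723) - 834) = 1/(153273*(1/328723) - 834) = 1/(153273/328723 - 834) = 1/(-274001709/328723) = -328723/274001709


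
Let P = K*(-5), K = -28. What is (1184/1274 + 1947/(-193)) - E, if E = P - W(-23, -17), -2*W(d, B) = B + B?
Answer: -16247726/122941 ≈ -132.16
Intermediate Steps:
W(d, B) = -B (W(d, B) = -(B + B)/2 = -B)
P = 140 (P = -28*(-5) = 140)
E = 123 (E = 140 - (-1)*(-17) = 140 - 1*17 = 140 - 17 = 123)
(1184/1274 + 1947/(-193)) - E = (1184/1274 + 1947/(-193)) - 1*123 = (1184*(1/1274) + 1947*(-1/193)) - 123 = (592/637 - 1947/193) - 123 = -1125983/122941 - 123 = -16247726/122941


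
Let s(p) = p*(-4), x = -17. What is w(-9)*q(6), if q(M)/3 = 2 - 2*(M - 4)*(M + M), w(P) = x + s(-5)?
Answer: -414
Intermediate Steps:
s(p) = -4*p
w(P) = 3 (w(P) = -17 - 4*(-5) = -17 + 20 = 3)
q(M) = 6 - 12*M*(-4 + M) (q(M) = 3*(2 - 2*(M - 4)*(M + M)) = 3*(2 - 2*(-4 + M)*2*M) = 3*(2 - 4*M*(-4 + M)) = 6 - 12*M*(-4 + M))
w(-9)*q(6) = 3*(6 - 12*6**2 + 48*6) = 3*(6 - 12*36 + 288) = 3*(6 - 432 + 288) = 3*(-138) = -414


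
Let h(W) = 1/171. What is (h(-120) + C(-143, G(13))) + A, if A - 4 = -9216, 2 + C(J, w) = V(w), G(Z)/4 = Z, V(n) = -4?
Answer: -1576277/171 ≈ -9218.0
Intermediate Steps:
G(Z) = 4*Z
h(W) = 1/171
C(J, w) = -6 (C(J, w) = -2 - 4 = -6)
A = -9212 (A = 4 - 9216 = -9212)
(h(-120) + C(-143, G(13))) + A = (1/171 - 6) - 9212 = -1025/171 - 9212 = -1576277/171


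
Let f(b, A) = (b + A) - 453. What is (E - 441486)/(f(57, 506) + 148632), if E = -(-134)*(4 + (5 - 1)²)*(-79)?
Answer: -326603/74371 ≈ -4.3915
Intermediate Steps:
f(b, A) = -453 + A + b (f(b, A) = (A + b) - 453 = -453 + A + b)
E = -211720 (E = -(-134)*(4 + 4²)*(-79) = -(-134)*(4 + 16)*(-79) = -(-134)*20*(-79) = -67*(-40)*(-79) = 2680*(-79) = -211720)
(E - 441486)/(f(57, 506) + 148632) = (-211720 - 441486)/((-453 + 506 + 57) + 148632) = -653206/(110 + 148632) = -653206/148742 = -653206*1/148742 = -326603/74371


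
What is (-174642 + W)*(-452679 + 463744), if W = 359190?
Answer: 2042023620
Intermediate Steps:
(-174642 + W)*(-452679 + 463744) = (-174642 + 359190)*(-452679 + 463744) = 184548*11065 = 2042023620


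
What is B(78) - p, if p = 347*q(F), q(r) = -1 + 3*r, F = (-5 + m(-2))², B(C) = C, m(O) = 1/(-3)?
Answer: -87557/3 ≈ -29186.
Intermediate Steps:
m(O) = -⅓
F = 256/9 (F = (-5 - ⅓)² = (-16/3)² = 256/9 ≈ 28.444)
p = 87791/3 (p = 347*(-1 + 3*(256/9)) = 347*(-1 + 256/3) = 347*(253/3) = 87791/3 ≈ 29264.)
B(78) - p = 78 - 1*87791/3 = 78 - 87791/3 = -87557/3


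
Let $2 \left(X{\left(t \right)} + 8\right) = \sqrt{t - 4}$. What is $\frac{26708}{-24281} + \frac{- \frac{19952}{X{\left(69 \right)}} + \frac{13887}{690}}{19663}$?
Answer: $- \frac{19483199630341}{20973820720790} + \frac{39904 \sqrt{65}}{3755633} \approx -0.84327$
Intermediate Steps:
$X{\left(t \right)} = -8 + \frac{\sqrt{-4 + t}}{2}$ ($X{\left(t \right)} = -8 + \frac{\sqrt{t - 4}}{2} = -8 + \frac{\sqrt{-4 + t}}{2}$)
$\frac{26708}{-24281} + \frac{- \frac{19952}{X{\left(69 \right)}} + \frac{13887}{690}}{19663} = \frac{26708}{-24281} + \frac{- \frac{19952}{-8 + \frac{\sqrt{-4 + 69}}{2}} + \frac{13887}{690}}{19663} = 26708 \left(- \frac{1}{24281}\right) + \left(- \frac{19952}{-8 + \frac{\sqrt{65}}{2}} + 13887 \cdot \frac{1}{690}\right) \frac{1}{19663} = - \frac{26708}{24281} + \left(- \frac{19952}{-8 + \frac{\sqrt{65}}{2}} + \frac{4629}{230}\right) \frac{1}{19663} = - \frac{26708}{24281} + \left(\frac{4629}{230} - \frac{19952}{-8 + \frac{\sqrt{65}}{2}}\right) \frac{1}{19663} = - \frac{26708}{24281} - \left(- \frac{4629}{4522490} + \frac{19952}{19663 \left(-8 + \frac{\sqrt{65}}{2}\right)}\right) = - \frac{120674266171}{109810579690} - \frac{19952}{19663 \left(-8 + \frac{\sqrt{65}}{2}\right)}$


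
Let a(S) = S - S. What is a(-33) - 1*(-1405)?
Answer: 1405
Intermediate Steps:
a(S) = 0
a(-33) - 1*(-1405) = 0 - 1*(-1405) = 0 + 1405 = 1405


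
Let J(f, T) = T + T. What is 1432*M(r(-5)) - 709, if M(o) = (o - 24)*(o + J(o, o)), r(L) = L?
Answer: 622211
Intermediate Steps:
J(f, T) = 2*T
M(o) = 3*o*(-24 + o) (M(o) = (o - 24)*(o + 2*o) = (-24 + o)*(3*o) = 3*o*(-24 + o))
1432*M(r(-5)) - 709 = 1432*(3*(-5)*(-24 - 5)) - 709 = 1432*(3*(-5)*(-29)) - 709 = 1432*435 - 709 = 622920 - 709 = 622211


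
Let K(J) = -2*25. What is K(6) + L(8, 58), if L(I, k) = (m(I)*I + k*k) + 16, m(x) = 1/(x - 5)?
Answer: 9998/3 ≈ 3332.7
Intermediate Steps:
K(J) = -50
m(x) = 1/(-5 + x)
L(I, k) = 16 + k² + I/(-5 + I) (L(I, k) = (I/(-5 + I) + k*k) + 16 = (I/(-5 + I) + k²) + 16 = (k² + I/(-5 + I)) + 16 = 16 + k² + I/(-5 + I))
K(6) + L(8, 58) = -50 + (8 + (-5 + 8)*(16 + 58²))/(-5 + 8) = -50 + (8 + 3*(16 + 3364))/3 = -50 + (8 + 3*3380)/3 = -50 + (8 + 10140)/3 = -50 + (⅓)*10148 = -50 + 10148/3 = 9998/3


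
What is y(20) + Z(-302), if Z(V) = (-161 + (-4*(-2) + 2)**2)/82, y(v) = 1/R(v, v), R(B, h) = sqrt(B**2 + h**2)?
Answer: -61/82 + sqrt(2)/40 ≈ -0.70855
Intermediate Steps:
y(v) = sqrt(2)/(2*sqrt(v**2)) (y(v) = 1/(sqrt(v**2 + v**2)) = 1/(sqrt(2*v**2)) = 1/(sqrt(2)*sqrt(v**2)) = sqrt(2)/(2*sqrt(v**2)))
Z(V) = -61/82 (Z(V) = (-161 + (8 + 2)**2)*(1/82) = (-161 + 10**2)*(1/82) = (-161 + 100)*(1/82) = -61*1/82 = -61/82)
y(20) + Z(-302) = sqrt(2)/(2*sqrt(20**2)) - 61/82 = sqrt(2)/(2*sqrt(400)) - 61/82 = (1/2)*sqrt(2)*(1/20) - 61/82 = sqrt(2)/40 - 61/82 = -61/82 + sqrt(2)/40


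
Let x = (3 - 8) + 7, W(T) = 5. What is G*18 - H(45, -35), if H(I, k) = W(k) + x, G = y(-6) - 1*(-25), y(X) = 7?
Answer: 569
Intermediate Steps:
x = 2 (x = -5 + 7 = 2)
G = 32 (G = 7 - 1*(-25) = 7 + 25 = 32)
H(I, k) = 7 (H(I, k) = 5 + 2 = 7)
G*18 - H(45, -35) = 32*18 - 1*7 = 576 - 7 = 569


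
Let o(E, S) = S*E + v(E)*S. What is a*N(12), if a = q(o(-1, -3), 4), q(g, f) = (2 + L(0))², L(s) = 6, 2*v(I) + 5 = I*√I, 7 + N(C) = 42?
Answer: 2240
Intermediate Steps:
N(C) = 35 (N(C) = -7 + 42 = 35)
v(I) = -5/2 + I^(3/2)/2 (v(I) = -5/2 + (I*√I)/2 = -5/2 + I^(3/2)/2)
o(E, S) = E*S + S*(-5/2 + E^(3/2)/2) (o(E, S) = S*E + (-5/2 + E^(3/2)/2)*S = E*S + S*(-5/2 + E^(3/2)/2))
q(g, f) = 64 (q(g, f) = (2 + 6)² = 8² = 64)
a = 64
a*N(12) = 64*35 = 2240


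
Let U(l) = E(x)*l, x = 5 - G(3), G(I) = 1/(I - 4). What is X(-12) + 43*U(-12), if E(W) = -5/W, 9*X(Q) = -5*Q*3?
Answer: 450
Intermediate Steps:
G(I) = 1/(-4 + I)
X(Q) = -5*Q/3 (X(Q) = (-5*Q*3)/9 = (-15*Q)/9 = -5*Q/3)
x = 6 (x = 5 - 1/(-4 + 3) = 5 - 1/(-1) = 5 - 1*(-1) = 5 + 1 = 6)
U(l) = -5*l/6 (U(l) = (-5/6)*l = (-5*1/6)*l = -5*l/6)
X(-12) + 43*U(-12) = -5/3*(-12) + 43*(-5/6*(-12)) = 20 + 43*10 = 20 + 430 = 450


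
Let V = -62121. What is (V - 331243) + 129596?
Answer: -263768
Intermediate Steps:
(V - 331243) + 129596 = (-62121 - 331243) + 129596 = -393364 + 129596 = -263768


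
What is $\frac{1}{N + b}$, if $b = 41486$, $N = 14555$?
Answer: $\frac{1}{56041} \approx 1.7844 \cdot 10^{-5}$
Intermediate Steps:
$\frac{1}{N + b} = \frac{1}{14555 + 41486} = \frac{1}{56041}$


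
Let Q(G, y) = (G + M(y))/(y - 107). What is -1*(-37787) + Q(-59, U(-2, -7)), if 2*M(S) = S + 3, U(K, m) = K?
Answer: 8237683/218 ≈ 37788.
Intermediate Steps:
M(S) = 3/2 + S/2 (M(S) = (S + 3)/2 = (3 + S)/2 = 3/2 + S/2)
Q(G, y) = (3/2 + G + y/2)/(-107 + y) (Q(G, y) = (G + (3/2 + y/2))/(y - 107) = (3/2 + G + y/2)/(-107 + y))
-1*(-37787) + Q(-59, U(-2, -7)) = -1*(-37787) + (3 - 2 + 2*(-59))/(2*(-107 - 2)) = 37787 + (1/2)*(3 - 2 - 118)/(-109) = 37787 + (1/2)*(-1/109)*(-117) = 37787 + 117/218 = 8237683/218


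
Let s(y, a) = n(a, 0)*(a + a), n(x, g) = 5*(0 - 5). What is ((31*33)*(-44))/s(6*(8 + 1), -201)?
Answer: -7502/1675 ≈ -4.4788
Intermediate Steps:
n(x, g) = -25 (n(x, g) = 5*(-5) = -25)
s(y, a) = -50*a (s(y, a) = -25*(a + a) = -50*a)
((31*33)*(-44))/s(6*(8 + 1), -201) = ((31*33)*(-44))/((-50*(-201))) = (1023*(-44))/10050 = -45012*1/10050 = -7502/1675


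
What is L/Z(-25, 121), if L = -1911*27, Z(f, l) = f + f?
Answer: 51597/50 ≈ 1031.9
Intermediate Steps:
Z(f, l) = 2*f
L = -51597
L/Z(-25, 121) = -51597/(2*(-25)) = -51597/(-50) = -51597*(-1/50) = 51597/50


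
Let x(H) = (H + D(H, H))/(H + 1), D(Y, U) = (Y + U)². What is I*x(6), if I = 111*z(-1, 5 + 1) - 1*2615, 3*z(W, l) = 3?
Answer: -375600/7 ≈ -53657.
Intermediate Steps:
z(W, l) = 1 (z(W, l) = (⅓)*3 = 1)
D(Y, U) = (U + Y)²
x(H) = (H + 4*H²)/(1 + H) (x(H) = (H + (H + H)²)/(H + 1) = (H + (2*H)²)/(1 + H) = (H + 4*H²)/(1 + H))
I = -2504 (I = 111*1 - 1*2615 = 111 - 2615 = -2504)
I*x(6) = -15024*(1 + 4*6)/(1 + 6) = -15024*(1 + 24)/7 = -15024*25/7 = -2504*150/7 = -375600/7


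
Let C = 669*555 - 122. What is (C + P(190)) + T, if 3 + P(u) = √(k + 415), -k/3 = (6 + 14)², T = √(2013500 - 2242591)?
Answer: 371170 + I*√785 + I*√229091 ≈ 3.7117e+5 + 506.65*I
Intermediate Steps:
T = I*√229091 (T = √(-229091) = I*√229091 ≈ 478.63*I)
k = -1200 (k = -3*(6 + 14)² = -3*20² = -3*400 = -1200)
P(u) = -3 + I*√785 (P(u) = -3 + √(-1200 + 415) = -3 + √(-785) = -3 + I*√785)
C = 371173 (C = 371295 - 122 = 371173)
(C + P(190)) + T = (371173 + (-3 + I*√785)) + I*√229091 = (371170 + I*√785) + I*√229091 = 371170 + I*√785 + I*√229091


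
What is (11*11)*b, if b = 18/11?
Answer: 198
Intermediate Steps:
b = 18/11 (b = 18*(1/11) = 18/11 ≈ 1.6364)
(11*11)*b = (11*11)*(18/11) = 121*(18/11) = 198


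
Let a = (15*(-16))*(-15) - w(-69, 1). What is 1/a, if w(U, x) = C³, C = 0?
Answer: 1/3600 ≈ 0.00027778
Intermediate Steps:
w(U, x) = 0 (w(U, x) = 0³ = 0)
a = 3600 (a = (15*(-16))*(-15) - 1*0 = -240*(-15) + 0 = 3600 + 0 = 3600)
1/a = 1/3600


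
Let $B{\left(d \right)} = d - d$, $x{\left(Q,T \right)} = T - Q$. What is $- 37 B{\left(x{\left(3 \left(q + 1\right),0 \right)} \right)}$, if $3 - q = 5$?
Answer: $0$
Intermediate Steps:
$q = -2$ ($q = 3 - 5 = -2$)
$B{\left(d \right)} = 0$
$- 37 B{\left(x{\left(3 \left(q + 1\right),0 \right)} \right)} = \left(-37\right) 0 = 0$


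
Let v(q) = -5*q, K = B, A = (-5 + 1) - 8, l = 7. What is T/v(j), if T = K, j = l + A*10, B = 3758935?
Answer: 751787/113 ≈ 6653.0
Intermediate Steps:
A = -12 (A = -4 - 8 = -12)
K = 3758935
j = -113 (j = 7 - 12*10 = 7 - 120 = -113)
T = 3758935
T/v(j) = 3758935/((-5*(-113))) = 3758935/565 = 3758935*(1/565) = 751787/113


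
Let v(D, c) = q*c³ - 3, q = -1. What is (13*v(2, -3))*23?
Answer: 7176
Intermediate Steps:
v(D, c) = -3 - c³ (v(D, c) = -c³ - 3 = -3 - c³)
(13*v(2, -3))*23 = (13*(-3 - 1*(-3)³))*23 = (13*(-3 - 1*(-27)))*23 = (13*(-3 + 27))*23 = (13*24)*23 = 312*23 = 7176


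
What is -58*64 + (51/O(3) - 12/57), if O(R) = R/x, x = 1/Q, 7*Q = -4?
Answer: -284389/76 ≈ -3742.0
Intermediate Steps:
Q = -4/7 (Q = (1/7)*(-4) = -4/7 ≈ -0.57143)
x = -7/4 (x = 1/(-4/7) = -7/4 ≈ -1.7500)
O(R) = -4*R/7 (O(R) = R/(-7/4) = R*(-4/7) = -4*R/7)
-58*64 + (51/O(3) - 12/57) = -58*64 + (51/((-4/7*3)) - 12/57) = -3712 + (51/(-12/7) - 12*1/57) = -3712 + (51*(-7/12) - 4/19) = -3712 + (-119/4 - 4/19) = -3712 - 2277/76 = -284389/76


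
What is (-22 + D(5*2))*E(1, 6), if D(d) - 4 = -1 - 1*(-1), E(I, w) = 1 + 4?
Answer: -90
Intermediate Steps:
E(I, w) = 5
D(d) = 4 (D(d) = 4 + (-1 - 1*(-1)) = 4 + (-1 + 1) = 4 + 0 = 4)
(-22 + D(5*2))*E(1, 6) = (-22 + 4)*5 = -18*5 = -90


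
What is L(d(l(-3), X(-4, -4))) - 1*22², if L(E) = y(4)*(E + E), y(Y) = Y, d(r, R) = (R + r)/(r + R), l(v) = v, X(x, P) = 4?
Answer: -476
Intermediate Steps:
d(r, R) = 1 (d(r, R) = (R + r)/(R + r) = 1)
L(E) = 8*E (L(E) = 4*(E + E) = 4*(2*E) = 8*E)
L(d(l(-3), X(-4, -4))) - 1*22² = 8*1 - 1*22² = 8 - 1*484 = 8 - 484 = -476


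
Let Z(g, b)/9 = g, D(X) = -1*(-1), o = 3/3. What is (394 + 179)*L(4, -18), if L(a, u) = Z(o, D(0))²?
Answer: 46413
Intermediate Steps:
o = 1 (o = 3*(⅓) = 1)
D(X) = 1
Z(g, b) = 9*g
L(a, u) = 81 (L(a, u) = (9*1)² = 9² = 81)
(394 + 179)*L(4, -18) = (394 + 179)*81 = 573*81 = 46413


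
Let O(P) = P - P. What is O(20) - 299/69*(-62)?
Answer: 806/3 ≈ 268.67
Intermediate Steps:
O(P) = 0
O(20) - 299/69*(-62) = 0 - 299/69*(-62) = 0 - 299*1/69*(-62) = 0 - 13/3*(-62) = 0 + 806/3 = 806/3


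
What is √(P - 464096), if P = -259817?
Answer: I*√723913 ≈ 850.83*I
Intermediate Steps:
√(P - 464096) = √(-259817 - 464096) = √(-723913) = I*√723913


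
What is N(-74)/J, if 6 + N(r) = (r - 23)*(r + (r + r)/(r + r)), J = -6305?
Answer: -1415/1261 ≈ -1.1221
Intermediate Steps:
N(r) = -6 + (1 + r)*(-23 + r) (N(r) = -6 + (r - 23)*(r + (r + r)/(r + r)) = -6 + (-23 + r)*(r + (2*r)/((2*r))) = -6 + (-23 + r)*(r + (2*r)*(1/(2*r))) = -6 + (-23 + r)*(r + 1) = -6 + (-23 + r)*(1 + r) = -6 + (1 + r)*(-23 + r))
N(-74)/J = (-29 + (-74)² - 22*(-74))/(-6305) = (-29 + 5476 + 1628)*(-1/6305) = 7075*(-1/6305) = -1415/1261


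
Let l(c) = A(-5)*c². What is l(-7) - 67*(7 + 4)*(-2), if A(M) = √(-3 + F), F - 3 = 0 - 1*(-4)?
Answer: 1572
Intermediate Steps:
F = 7 (F = 3 + (0 - 1*(-4)) = 3 + (0 + 4) = 3 + 4 = 7)
A(M) = 2 (A(M) = √(-3 + 7) = √4 = 2)
l(c) = 2*c²
l(-7) - 67*(7 + 4)*(-2) = 2*(-7)² - 67*(7 + 4)*(-2) = 2*49 - 737*(-2) = 98 - 67*(-22) = 98 + 1474 = 1572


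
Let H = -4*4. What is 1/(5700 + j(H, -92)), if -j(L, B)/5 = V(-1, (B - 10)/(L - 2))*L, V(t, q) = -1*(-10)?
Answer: 1/6500 ≈ 0.00015385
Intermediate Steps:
H = -16 (H = -1*4*4 = -4*4 = -16)
V(t, q) = 10
j(L, B) = -50*L
1/(5700 + j(H, -92)) = 1/(5700 - 50*(-16)) = 1/(5700 + 800) = 1/6500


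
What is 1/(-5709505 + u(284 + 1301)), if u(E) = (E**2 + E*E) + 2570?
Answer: -1/682485 ≈ -1.4652e-6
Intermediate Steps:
u(E) = 2570 + 2*E**2 (u(E) = (E**2 + E**2) + 2570 = 2*E**2 + 2570 = 2570 + 2*E**2)
1/(-5709505 + u(284 + 1301)) = 1/(-5709505 + (2570 + 2*(284 + 1301)**2)) = 1/(-5709505 + (2570 + 2*1585**2)) = 1/(-5709505 + (2570 + 2*2512225)) = 1/(-5709505 + (2570 + 5024450)) = 1/(-5709505 + 5027020) = 1/(-682485) = -1/682485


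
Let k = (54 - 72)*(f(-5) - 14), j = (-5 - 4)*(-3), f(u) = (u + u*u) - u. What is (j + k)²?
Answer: 29241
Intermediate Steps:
f(u) = u² (f(u) = (u + u²) - u = u²)
j = 27 (j = -9*(-3) = 27)
k = -198 (k = (54 - 72)*((-5)² - 14) = -18*(25 - 14) = -18*11 = -198)
(j + k)² = (27 - 198)² = (-171)² = 29241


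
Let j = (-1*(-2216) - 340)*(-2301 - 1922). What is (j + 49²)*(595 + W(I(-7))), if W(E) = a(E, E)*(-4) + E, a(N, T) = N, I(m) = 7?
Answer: -4546049578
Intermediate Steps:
W(E) = -3*E (W(E) = E*(-4) + E = -4*E + E = -3*E)
j = -7922348 (j = (2216 - 340)*(-4223) = 1876*(-4223) = -7922348)
(j + 49²)*(595 + W(I(-7))) = (-7922348 + 49²)*(595 - 3*7) = (-7922348 + 2401)*(595 - 21) = -7919947*574 = -4546049578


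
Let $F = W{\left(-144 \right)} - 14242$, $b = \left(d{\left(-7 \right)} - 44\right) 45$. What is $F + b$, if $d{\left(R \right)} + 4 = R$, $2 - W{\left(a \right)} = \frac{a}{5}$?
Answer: $- \frac{83431}{5} \approx -16686.0$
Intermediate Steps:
$W{\left(a \right)} = 2 - \frac{a}{5}$
$d{\left(R \right)} = -4 + R$
$b = -2475$ ($b = \left(\left(-4 - 7\right) - 44\right) 45 = \left(-11 - 44\right) 45 = \left(-55\right) 45 = -2475$)
$F = - \frac{71056}{5}$ ($F = \left(2 - - \frac{144}{5}\right) - 14242 = \left(2 + \frac{144}{5}\right) - 14242 = \frac{154}{5} - 14242 = - \frac{71056}{5} \approx -14211.0$)
$F + b = - \frac{71056}{5} - 2475 = - \frac{83431}{5}$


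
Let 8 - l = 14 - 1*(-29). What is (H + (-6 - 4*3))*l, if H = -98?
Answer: 4060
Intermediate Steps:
l = -35 (l = 8 - (14 - 1*(-29)) = 8 - (14 + 29) = 8 - 1*43 = 8 - 43 = -35)
(H + (-6 - 4*3))*l = (-98 + (-6 - 4*3))*(-35) = (-98 + (-6 - 12))*(-35) = (-98 - 18)*(-35) = -116*(-35) = 4060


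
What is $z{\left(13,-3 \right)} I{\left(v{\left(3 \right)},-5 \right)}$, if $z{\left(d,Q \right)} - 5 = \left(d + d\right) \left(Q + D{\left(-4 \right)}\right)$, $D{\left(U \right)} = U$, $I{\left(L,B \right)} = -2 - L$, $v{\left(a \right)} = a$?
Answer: $885$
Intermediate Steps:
$z{\left(d,Q \right)} = 5 + 2 d \left(-4 + Q\right)$ ($z{\left(d,Q \right)} = 5 + \left(d + d\right) \left(Q - 4\right) = 5 + 2 d \left(-4 + Q\right)$)
$z{\left(13,-3 \right)} I{\left(v{\left(3 \right)},-5 \right)} = \left(5 - 104 + 2 \left(-3\right) 13\right) \left(-2 - 3\right) = \left(5 - 104 - 78\right) \left(-2 - 3\right) = \left(-177\right) \left(-5\right) = 885$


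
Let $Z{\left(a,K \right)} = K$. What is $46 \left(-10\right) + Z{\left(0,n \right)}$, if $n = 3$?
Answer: $-457$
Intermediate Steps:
$46 \left(-10\right) + Z{\left(0,n \right)} = 46 \left(-10\right) + 3 = -460 + 3 = -457$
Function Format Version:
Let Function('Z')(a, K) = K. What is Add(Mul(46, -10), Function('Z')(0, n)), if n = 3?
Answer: -457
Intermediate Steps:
Add(Mul(46, -10), Function('Z')(0, n)) = Add(Mul(46, -10), 3) = Add(-460, 3) = -457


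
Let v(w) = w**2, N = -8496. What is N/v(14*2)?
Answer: -531/49 ≈ -10.837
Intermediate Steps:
N/v(14*2) = -8496/((14*2)**2) = -8496/(28**2) = -8496/784 = -8496*1/784 = -531/49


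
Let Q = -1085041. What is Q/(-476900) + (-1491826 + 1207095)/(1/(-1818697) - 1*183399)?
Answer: 152217504184695891/39767166243874400 ≈ 3.8277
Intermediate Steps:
Q/(-476900) + (-1491826 + 1207095)/(1/(-1818697) - 1*183399) = -1085041/(-476900) + (-1491826 + 1207095)/(1/(-1818697) - 1*183399) = -1085041*(-1/476900) - 284731/(-1/1818697 - 183399) = 1085041/476900 - 284731/(-333547211104/1818697) = 1085041/476900 - 284731*(-1818697/333547211104) = 1085041/476900 + 517839415507/333547211104 = 152217504184695891/39767166243874400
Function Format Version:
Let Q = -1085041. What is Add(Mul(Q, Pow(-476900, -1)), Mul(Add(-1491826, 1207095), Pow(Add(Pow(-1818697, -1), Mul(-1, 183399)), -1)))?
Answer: Rational(152217504184695891, 39767166243874400) ≈ 3.8277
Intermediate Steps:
Add(Mul(Q, Pow(-476900, -1)), Mul(Add(-1491826, 1207095), Pow(Add(Pow(-1818697, -1), Mul(-1, 183399)), -1))) = Add(Mul(-1085041, Pow(-476900, -1)), Mul(Add(-1491826, 1207095), Pow(Add(Pow(-1818697, -1), Mul(-1, 183399)), -1))) = Add(Mul(-1085041, Rational(-1, 476900)), Mul(-284731, Pow(Add(Rational(-1, 1818697), -183399), -1))) = Add(Rational(1085041, 476900), Mul(-284731, Pow(Rational(-333547211104, 1818697), -1))) = Add(Rational(1085041, 476900), Mul(-284731, Rational(-1818697, 333547211104))) = Add(Rational(1085041, 476900), Rational(517839415507, 333547211104)) = Rational(152217504184695891, 39767166243874400)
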